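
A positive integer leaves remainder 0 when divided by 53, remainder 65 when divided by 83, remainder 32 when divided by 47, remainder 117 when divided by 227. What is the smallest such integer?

14551044

The moduli are pairwise coprime; M = 53·83·47·227 = 46932931.
M/53 = 885527; 885527 ≡ 3 (mod 53); 3·18 ≡ 1, so inverse 18.
M/83 = 565457; 565457 ≡ 61 (mod 83); 61·49 ≡ 1, so inverse 49.
M/47 = 998573; 998573 ≡ 11 (mod 47); 11·30 ≡ 1, so inverse 30.
M/227 = 206753; 206753 ≡ 183 (mod 227); 183·98 ≡ 1, so inverse 98.
N ≡ 0·885527·18 + 65·565457·49 + 32·998573·30 + 117·206753·98 = 5130240523.
5130240523 mod 46932931 = 14551044.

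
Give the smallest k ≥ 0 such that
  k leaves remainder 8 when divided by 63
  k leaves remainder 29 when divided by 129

gcd(63, 129) = 3 and 3 | (29 − 8), so the pair is consistent; merging gives k ≡ 1835 (mod 2709), where 2709 = lcm(63, 129).
The solution is unique modulo lcm(63, 129) = 2709.

1835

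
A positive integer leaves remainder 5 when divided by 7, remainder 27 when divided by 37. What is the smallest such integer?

From x ≡ 5 (mod 7) write x = 5 + 7t. Substituting into x ≡ 27 (mod 37) gives 7t ≡ 22 (mod 37), and since 7⁻¹ ≡ 16 (mod 37), t ≡ 19. Hence x ≡ 5 + 7·19 = 138 (mod 259).

138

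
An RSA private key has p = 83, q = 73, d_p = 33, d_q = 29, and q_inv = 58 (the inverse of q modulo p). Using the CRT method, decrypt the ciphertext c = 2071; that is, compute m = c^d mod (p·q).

m₁ = c^(d_p) mod p: c ≡ 79 (mod 83), and 79^33 mod 83 = 22.
m₂ = c^(d_q) mod q: c ≡ 27 (mod 73), and 27^29 mod 73 = 27.
h = q_inv·(m₁ − m₂) mod p = 58·(22 − 27) mod 83 = 42.
m = m₂ + h·q = 27 + 42·73 = 3093.

3093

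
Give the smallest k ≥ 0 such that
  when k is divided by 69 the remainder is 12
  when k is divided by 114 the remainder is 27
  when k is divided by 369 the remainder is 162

292779

gcd(69, 114) = 3 and 3 | (27 − 12), so the pair is consistent; merging gives k ≡ 1737 (mod 2622), where 2622 = lcm(69, 114).
gcd(2622, 369) = 3 and 3 | (162 − 1737), so the pair is consistent; merging gives k ≡ 292779 (mod 322506), where 322506 = lcm(2622, 369).
The solution is unique modulo lcm(69, 114, 369) = 322506.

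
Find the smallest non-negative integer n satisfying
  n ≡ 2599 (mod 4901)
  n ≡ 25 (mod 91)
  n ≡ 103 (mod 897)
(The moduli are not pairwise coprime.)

gcd(4901, 91) = 13 and 13 | (25 − 2599), so the pair is consistent; merging gives n ≡ 12401 (mod 34307), where 34307 = lcm(4901, 91).
gcd(34307, 897) = 13 and 13 | (103 − 12401), so the pair is consistent; merging gives n ≡ 2002207 (mod 2367183), where 2367183 = lcm(34307, 897).
The solution is unique modulo lcm(4901, 91, 897) = 2367183.

2002207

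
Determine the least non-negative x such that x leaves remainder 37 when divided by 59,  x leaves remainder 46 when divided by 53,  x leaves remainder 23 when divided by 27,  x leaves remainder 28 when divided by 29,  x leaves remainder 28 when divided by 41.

50299484

The moduli are pairwise coprime; N = 59·53·27·29·41 = 100386081.
N/59 = 1701459; 1701459 ≡ 17 (mod 59); 17·7 ≡ 1, so inverse 7.
N/53 = 1894077; 1894077 ≡ 16 (mod 53); 16·10 ≡ 1, so inverse 10.
N/27 = 3718003; 3718003 ≡ 22 (mod 27); 22·16 ≡ 1, so inverse 16.
N/29 = 3461589; 3461589 ≡ 4 (mod 29); 4·22 ≡ 1, so inverse 22.
N/41 = 2448441; 2448441 ≡ 3 (mod 41); 3·14 ≡ 1, so inverse 14.
x ≡ 37·1701459·7 + 46·1894077·10 + 23·3718003·16 + 28·3461589·22 + 28·2448441·14 = 5772306101.
5772306101 mod 100386081 = 50299484.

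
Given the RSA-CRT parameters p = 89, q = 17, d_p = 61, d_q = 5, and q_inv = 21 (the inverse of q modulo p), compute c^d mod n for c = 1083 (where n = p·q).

54

m₁ = c^(d_p) mod p: c ≡ 15 (mod 89), and 15^61 mod 89 = 54.
m₂ = c^(d_q) mod q: c ≡ 12 (mod 17), and 12^5 mod 17 = 3.
h = q_inv·(m₁ − m₂) mod p = 21·(54 − 3) mod 89 = 3.
m = m₂ + h·q = 3 + 3·17 = 54.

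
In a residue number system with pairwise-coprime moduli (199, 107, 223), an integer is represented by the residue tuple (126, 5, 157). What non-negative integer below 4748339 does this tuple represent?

The moduli are pairwise coprime; N = 199·107·223 = 4748339.
N/199 = 23861; 23861 ≡ 180 (mod 199); 180·178 ≡ 1, so inverse 178.
N/107 = 44377; 44377 ≡ 79 (mod 107); 79·42 ≡ 1, so inverse 42.
N/223 = 21293; 21293 ≡ 108 (mod 223); 108·159 ≡ 1, so inverse 159.
x ≡ 126·23861·178 + 5·44377·42 + 157·21293·159 = 1076010837.
1076010837 mod 4748339 = 2886223.

2886223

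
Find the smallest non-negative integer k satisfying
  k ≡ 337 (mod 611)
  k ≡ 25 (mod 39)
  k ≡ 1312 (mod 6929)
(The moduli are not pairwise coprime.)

396265

gcd(611, 39) = 13 and 13 | (25 − 337), so the pair is consistent; merging gives k ≡ 337 (mod 1833), where 1833 = lcm(611, 39).
gcd(1833, 6929) = 13 and 13 | (1312 − 337), so the pair is consistent; merging gives k ≡ 396265 (mod 976989), where 976989 = lcm(1833, 6929).
The solution is unique modulo lcm(611, 39, 6929) = 976989.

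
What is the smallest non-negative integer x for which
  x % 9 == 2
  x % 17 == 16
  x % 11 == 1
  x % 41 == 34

22133

Combine the congruences pairwise.
From x ≡ 2 (mod 9) write x = 2 + 9t. Substituting into x ≡ 16 (mod 17) gives 9t ≡ 14 (mod 17), and since 9⁻¹ ≡ 2 (mod 17), t ≡ 11. Hence x ≡ 2 + 9·11 = 101 (mod 153).
From x ≡ 101 (mod 153) write x = 101 + 153t. Substituting into x ≡ 1 (mod 11) gives 153t ≡ 10 (mod 11), and since 10⁻¹ ≡ 10 (mod 11), t ≡ 1. Hence x ≡ 101 + 153·1 = 254 (mod 1683).
From x ≡ 254 (mod 1683) write x = 254 + 1683t. Substituting into x ≡ 34 (mod 41) gives 1683t ≡ 26 (mod 41), and since 2⁻¹ ≡ 21 (mod 41), t ≡ 13. Hence x ≡ 254 + 1683·13 = 22133 (mod 69003).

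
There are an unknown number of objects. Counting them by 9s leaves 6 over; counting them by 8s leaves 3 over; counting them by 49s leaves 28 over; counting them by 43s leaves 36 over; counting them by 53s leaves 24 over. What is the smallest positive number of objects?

5334315

The moduli are pairwise coprime; M = 9·8·49·43·53 = 8040312.
M/9 = 893368; 893368 ≡ 1 (mod 9), inverse 1.
M/8 = 1005039; 1005039 ≡ 7 (mod 8); 7·7 ≡ 1, so inverse 7.
M/49 = 164088; 164088 ≡ 36 (mod 49); 36·15 ≡ 1, so inverse 15.
M/43 = 186984; 186984 ≡ 20 (mod 43); 20·28 ≡ 1, so inverse 28.
M/53 = 151704; 151704 ≡ 18 (mod 53); 18·3 ≡ 1, so inverse 3.
N ≡ 6·893368·1 + 3·1005039·7 + 28·164088·15 + 36·186984·28 + 24·151704·3 = 294785547.
294785547 mod 8040312 = 5334315.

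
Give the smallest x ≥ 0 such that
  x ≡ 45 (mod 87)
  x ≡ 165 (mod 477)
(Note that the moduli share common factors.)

10659

gcd(87, 477) = 3 and 3 | (165 − 45), so the pair is consistent; merging gives x ≡ 10659 (mod 13833), where 13833 = lcm(87, 477).
The solution is unique modulo lcm(87, 477) = 13833.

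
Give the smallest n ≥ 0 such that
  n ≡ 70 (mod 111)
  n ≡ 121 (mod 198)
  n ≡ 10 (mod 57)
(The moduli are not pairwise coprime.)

135157

gcd(111, 198) = 3 and 3 | (121 − 70), so the pair is consistent; merging gives n ≡ 3289 (mod 7326), where 7326 = lcm(111, 198).
gcd(7326, 57) = 3 and 3 | (10 − 3289), so the pair is consistent; merging gives n ≡ 135157 (mod 139194), where 139194 = lcm(7326, 57).
The solution is unique modulo lcm(111, 198, 57) = 139194.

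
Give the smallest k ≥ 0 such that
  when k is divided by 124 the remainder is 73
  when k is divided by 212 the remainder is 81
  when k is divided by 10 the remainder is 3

16193

Combine the congruences pairwise.
gcd(124, 212) = 4 and 4 | (81 − 73), so the pair is consistent; merging gives k ≡ 3049 (mod 6572), where 6572 = lcm(124, 212).
gcd(6572, 10) = 2 and 2 | (3 − 3049), so the pair is consistent; merging gives k ≡ 16193 (mod 32860), where 32860 = lcm(6572, 10).
The solution is unique modulo lcm(124, 212, 10) = 32860.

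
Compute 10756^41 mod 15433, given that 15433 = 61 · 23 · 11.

11427

Mod 61: 10756 ≡ 20; 20^41 ≡ 20 (mod 61).
Mod 23: 10756 ≡ 15; by Fermat, exponent reduces to 41 mod 22 = 19; 15^19 ≡ 19 (mod 23).
Mod 11: 10756 ≡ 9; by Fermat, exponent reduces to 41 mod 10 = 1; 9^1 ≡ 9 (mod 11).
Combine by CRT: x ≡ 20 (mod 61), x ≡ 19 (mod 23), x ≡ 9 (mod 11) ⇒ x ≡ 11427 (mod 15433).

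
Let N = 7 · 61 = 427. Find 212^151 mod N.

Mod 7: 212 ≡ 2; by Fermat, exponent reduces to 151 mod 6 = 1; 2^1 ≡ 2 (mod 7).
Mod 61: 212 ≡ 29; by Fermat, exponent reduces to 151 mod 60 = 31; 29^31 ≡ 32 (mod 61).
Combine by CRT: x ≡ 2 (mod 7), x ≡ 32 (mod 61) ⇒ x ≡ 93 (mod 427).

93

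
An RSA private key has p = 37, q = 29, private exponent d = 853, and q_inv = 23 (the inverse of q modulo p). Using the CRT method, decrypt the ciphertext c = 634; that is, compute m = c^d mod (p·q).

d_p = d mod (p−1) = 853 mod 36 = 25; d_q = d mod (q−1) = 13.
m₁ = c^(d_p) mod p: c ≡ 5 (mod 37), and 5^25 mod 37 = 19.
m₂ = c^(d_q) mod q: c ≡ 25 (mod 29), and 25^13 mod 29 = 7.
h = q_inv·(m₁ − m₂) mod p = 23·(19 − 7) mod 37 = 17.
m = m₂ + h·q = 7 + 17·29 = 500.

500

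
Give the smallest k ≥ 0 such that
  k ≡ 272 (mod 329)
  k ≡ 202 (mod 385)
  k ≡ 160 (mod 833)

gcd(329, 385) = 7 and 7 | (202 − 272), so the pair is consistent; merging gives k ≡ 5207 (mod 18095), where 18095 = lcm(329, 385).
gcd(18095, 833) = 7 and 7 | (160 − 5207), so the pair is consistent; merging gives k ≡ 2031847 (mod 2153305), where 2153305 = lcm(18095, 833).
The solution is unique modulo lcm(329, 385, 833) = 2153305.

2031847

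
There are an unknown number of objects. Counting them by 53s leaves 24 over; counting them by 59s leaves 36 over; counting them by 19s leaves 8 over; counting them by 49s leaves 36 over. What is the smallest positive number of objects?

The moduli are pairwise coprime; M = 53·59·19·49 = 2911237.
M/53 = 54929; 54929 ≡ 21 (mod 53); 21·48 ≡ 1, so inverse 48.
M/59 = 49343; 49343 ≡ 19 (mod 59); 19·28 ≡ 1, so inverse 28.
M/19 = 153223; 153223 ≡ 7 (mod 19); 7·11 ≡ 1, so inverse 11.
M/49 = 59413; 59413 ≡ 25 (mod 49); 25·2 ≡ 1, so inverse 2.
N ≡ 24·54929·48 + 36·49343·28 + 8·153223·11 + 36·59413·2 = 130777312.
130777312 mod 2911237 = 2682884.

2682884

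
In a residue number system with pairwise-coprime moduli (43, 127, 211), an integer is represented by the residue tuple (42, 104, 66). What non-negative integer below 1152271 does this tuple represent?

The moduli are pairwise coprime; N = 43·127·211 = 1152271.
N/43 = 26797; 26797 ≡ 8 (mod 43); 8·27 ≡ 1, so inverse 27.
N/127 = 9073; 9073 ≡ 56 (mod 127); 56·93 ≡ 1, so inverse 93.
N/211 = 5461; 5461 ≡ 186 (mod 211); 186·135 ≡ 1, so inverse 135.
x ≡ 42·26797·27 + 104·9073·93 + 66·5461·135 = 166799364.
166799364 mod 1152271 = 872340.

872340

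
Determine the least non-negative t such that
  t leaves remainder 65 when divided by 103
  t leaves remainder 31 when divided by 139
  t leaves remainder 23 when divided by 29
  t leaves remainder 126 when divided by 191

38747532

The moduli are pairwise coprime; N = 103·139·29·191 = 79301863.
N/103 = 769921; 769921 ≡ 99 (mod 103); 99·77 ≡ 1, so inverse 77.
N/139 = 570517; 570517 ≡ 61 (mod 139); 61·98 ≡ 1, so inverse 98.
N/29 = 2734547; 2734547 ≡ 21 (mod 29); 21·18 ≡ 1, so inverse 18.
N/191 = 415193; 415193 ≡ 150 (mod 191); 150·177 ≡ 1, so inverse 177.
t ≡ 65·769921·77 + 31·570517·98 + 23·2734547·18 + 126·415193·177 = 15978421995.
15978421995 mod 79301863 = 38747532.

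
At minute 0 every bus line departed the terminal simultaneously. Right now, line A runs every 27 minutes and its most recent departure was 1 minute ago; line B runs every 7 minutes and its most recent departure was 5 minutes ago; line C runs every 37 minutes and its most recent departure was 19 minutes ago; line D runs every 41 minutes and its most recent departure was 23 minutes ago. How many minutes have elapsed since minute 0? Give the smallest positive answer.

From t ≡ 1 (mod 27) write t = 1 + 27s. Substituting into t ≡ 5 (mod 7) gives 27s ≡ 4 (mod 7), and since 6⁻¹ ≡ 6 (mod 7), s ≡ 3. Hence t ≡ 1 + 27·3 = 82 (mod 189).
From t ≡ 82 (mod 189) write t = 82 + 189s. Substituting into t ≡ 19 (mod 37) gives 189s ≡ 11 (mod 37), and since 4⁻¹ ≡ 28 (mod 37), s ≡ 12. Hence t ≡ 82 + 189·12 = 2350 (mod 6993).
From t ≡ 2350 (mod 6993) write t = 2350 + 6993s. Substituting into t ≡ 23 (mod 41) gives 6993s ≡ 10 (mod 41), and since 23⁻¹ ≡ 25 (mod 41), s ≡ 4. Hence t ≡ 2350 + 6993·4 = 30322 (mod 286713).

30322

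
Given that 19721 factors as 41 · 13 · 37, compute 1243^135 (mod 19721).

4360

Mod 41: 1243 ≡ 13; by Fermat, exponent reduces to 135 mod 40 = 15; 13^15 ≡ 14 (mod 41).
Mod 13: 1243 ≡ 8; by Fermat, exponent reduces to 135 mod 12 = 3; 8^3 ≡ 5 (mod 13).
Mod 37: 1243 ≡ 22; by Fermat, exponent reduces to 135 mod 36 = 27; 22^27 ≡ 31 (mod 37).
Combine by CRT: x ≡ 14 (mod 41), x ≡ 5 (mod 13), x ≡ 31 (mod 37) ⇒ x ≡ 4360 (mod 19721).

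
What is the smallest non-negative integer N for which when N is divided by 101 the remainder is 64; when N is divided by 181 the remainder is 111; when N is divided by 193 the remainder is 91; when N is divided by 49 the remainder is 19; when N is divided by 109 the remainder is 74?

9102783331

From N ≡ 64 (mod 101) write N = 64 + 101t. Substituting into N ≡ 111 (mod 181) gives 101t ≡ 47 (mod 181), and since 101⁻¹ ≡ 138 (mod 181), t ≡ 151. Hence N ≡ 64 + 101·151 = 15315 (mod 18281).
From N ≡ 15315 (mod 18281) write N = 15315 + 18281t. Substituting into N ≡ 91 (mod 193) gives 18281t ≡ 23 (mod 193), and since 139⁻¹ ≡ 25 (mod 193), t ≡ 189. Hence N ≡ 15315 + 18281·189 = 3470424 (mod 3528233).
From N ≡ 3470424 (mod 3528233) write N = 3470424 + 3528233t. Substituting into N ≡ 19 (mod 49) gives 3528233t ≡ 20 (mod 49), and since 37⁻¹ ≡ 4 (mod 49), t ≡ 31. Hence N ≡ 3470424 + 3528233·31 = 112845647 (mod 172883417).
From N ≡ 112845647 (mod 172883417) write N = 112845647 + 172883417t. Substituting into N ≡ 74 (mod 109) gives 172883417t ≡ 56 (mod 109), and since 43⁻¹ ≡ 71 (mod 109), t ≡ 52. Hence N ≡ 112845647 + 172883417·52 = 9102783331 (mod 18844292453).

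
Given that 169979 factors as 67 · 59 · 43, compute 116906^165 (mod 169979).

Mod 67: 116906 ≡ 58; by Fermat, exponent reduces to 165 mod 66 = 33; 58^33 ≡ 66 (mod 67).
Mod 59: 116906 ≡ 27; by Fermat, exponent reduces to 165 mod 58 = 49; 27^49 ≡ 9 (mod 59).
Mod 43: 116906 ≡ 32; by Fermat, exponent reduces to 165 mod 42 = 39; 32^39 ≡ 22 (mod 43).
Combine by CRT: x ≡ 66 (mod 67), x ≡ 9 (mod 59), x ≡ 22 (mod 43) ⇒ x ≡ 80131 (mod 169979).

80131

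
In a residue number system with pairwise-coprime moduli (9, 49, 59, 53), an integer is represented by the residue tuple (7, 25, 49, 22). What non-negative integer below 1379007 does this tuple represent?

From x ≡ 7 (mod 9) write x = 7 + 9t. Substituting into x ≡ 25 (mod 49) gives 9t ≡ 18 (mod 49), and since 9⁻¹ ≡ 11 (mod 49), t ≡ 2. Hence x ≡ 7 + 9·2 = 25 (mod 441).
From x ≡ 25 (mod 441) write x = 25 + 441t. Substituting into x ≡ 49 (mod 59) gives 441t ≡ 24 (mod 59), and since 28⁻¹ ≡ 19 (mod 59), t ≡ 43. Hence x ≡ 25 + 441·43 = 18988 (mod 26019).
From x ≡ 18988 (mod 26019) write x = 18988 + 26019t. Substituting into x ≡ 22 (mod 53) gives 26019t ≡ 8 (mod 53), and since 49⁻¹ ≡ 13 (mod 53), t ≡ 51. Hence x ≡ 18988 + 26019·51 = 1345957 (mod 1379007).

1345957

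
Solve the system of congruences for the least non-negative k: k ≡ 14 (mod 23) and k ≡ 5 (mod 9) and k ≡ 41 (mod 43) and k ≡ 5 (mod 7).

9329

Combine the congruences pairwise.
From k ≡ 14 (mod 23) write k = 14 + 23t. Substituting into k ≡ 5 (mod 9) gives 23t ≡ 0 (mod 9), and since 5⁻¹ ≡ 2 (mod 9), t ≡ 0. Hence k ≡ 14 + 23·0 = 14 (mod 207).
From k ≡ 14 (mod 207) write k = 14 + 207t. Substituting into k ≡ 41 (mod 43) gives 207t ≡ 27 (mod 43), and since 35⁻¹ ≡ 16 (mod 43), t ≡ 2. Hence k ≡ 14 + 207·2 = 428 (mod 8901).
From k ≡ 428 (mod 8901) write k = 428 + 8901t. Substituting into k ≡ 5 (mod 7) gives 8901t ≡ 4 (mod 7), and since 4⁻¹ ≡ 2 (mod 7), t ≡ 1. Hence k ≡ 428 + 8901·1 = 9329 (mod 62307).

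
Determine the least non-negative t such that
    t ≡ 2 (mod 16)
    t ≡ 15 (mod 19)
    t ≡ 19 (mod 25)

4594

The moduli are pairwise coprime; N = 16·19·25 = 7600.
N/16 = 475; 475 ≡ 11 (mod 16); 11·3 ≡ 1, so inverse 3.
N/19 = 400; 400 ≡ 1 (mod 19), inverse 1.
N/25 = 304; 304 ≡ 4 (mod 25); 4·19 ≡ 1, so inverse 19.
t ≡ 2·475·3 + 15·400·1 + 19·304·19 = 118594.
118594 mod 7600 = 4594.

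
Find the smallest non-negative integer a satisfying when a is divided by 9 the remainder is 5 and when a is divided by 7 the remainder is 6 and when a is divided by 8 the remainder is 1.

41

From a ≡ 5 (mod 9) write a = 5 + 9t. Substituting into a ≡ 6 (mod 7) gives 9t ≡ 1 (mod 7), and since 2⁻¹ ≡ 4 (mod 7), t ≡ 4. Hence a ≡ 5 + 9·4 = 41 (mod 63).
From a ≡ 41 (mod 63) write a = 41 + 63t. Substituting into a ≡ 1 (mod 8) gives 63t ≡ 0 (mod 8), and since 7⁻¹ ≡ 7 (mod 8), t ≡ 0. Hence a ≡ 41 + 63·0 = 41 (mod 504).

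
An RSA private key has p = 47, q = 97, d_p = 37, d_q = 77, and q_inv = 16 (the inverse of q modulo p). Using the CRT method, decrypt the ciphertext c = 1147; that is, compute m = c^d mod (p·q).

3048

m₁ = c^(d_p) mod p: c ≡ 19 (mod 47), and 19^37 mod 47 = 40.
m₂ = c^(d_q) mod q: c ≡ 80 (mod 97), and 80^77 mod 97 = 41.
h = q_inv·(m₁ − m₂) mod p = 16·(40 − 41) mod 47 = 31.
m = m₂ + h·q = 41 + 31·97 = 3048.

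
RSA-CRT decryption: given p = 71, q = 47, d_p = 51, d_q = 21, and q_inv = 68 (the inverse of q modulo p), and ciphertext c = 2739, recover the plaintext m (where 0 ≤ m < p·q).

804

m₁ = c^(d_p) mod p: c ≡ 41 (mod 71), and 41^51 mod 71 = 23.
m₂ = c^(d_q) mod q: c ≡ 13 (mod 47), and 13^21 mod 47 = 5.
h = q_inv·(m₁ − m₂) mod p = 68·(23 − 5) mod 71 = 17.
m = m₂ + h·q = 5 + 17·47 = 804.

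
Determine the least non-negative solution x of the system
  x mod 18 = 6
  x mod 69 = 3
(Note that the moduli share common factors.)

gcd(18, 69) = 3 and 3 | (3 − 6), so the pair is consistent; merging gives x ≡ 348 (mod 414), where 414 = lcm(18, 69).
The solution is unique modulo lcm(18, 69) = 414.

348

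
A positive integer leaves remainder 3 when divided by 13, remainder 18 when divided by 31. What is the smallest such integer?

328

From k ≡ 3 (mod 13) write k = 3 + 13t. Substituting into k ≡ 18 (mod 31) gives 13t ≡ 15 (mod 31), and since 13⁻¹ ≡ 12 (mod 31), t ≡ 25. Hence k ≡ 3 + 13·25 = 328 (mod 403).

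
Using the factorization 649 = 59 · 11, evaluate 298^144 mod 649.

551

Mod 59: 298 ≡ 3; by Fermat, exponent reduces to 144 mod 58 = 28; 3^28 ≡ 20 (mod 59).
Mod 11: 298 ≡ 1; by Fermat, exponent reduces to 144 mod 10 = 4; 1^4 ≡ 1 (mod 11).
Combine by CRT: x ≡ 20 (mod 59), x ≡ 1 (mod 11) ⇒ x ≡ 551 (mod 649).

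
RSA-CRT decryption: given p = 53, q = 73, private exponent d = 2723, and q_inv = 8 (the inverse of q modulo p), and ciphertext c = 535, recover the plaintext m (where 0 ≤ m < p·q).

2844

d_p = d mod (p−1) = 2723 mod 52 = 19; d_q = d mod (q−1) = 59.
m₁ = c^(d_p) mod p: c ≡ 5 (mod 53), and 5^19 mod 53 = 35.
m₂ = c^(d_q) mod q: c ≡ 24 (mod 73), and 24^59 mod 73 = 70.
h = q_inv·(m₁ − m₂) mod p = 8·(35 − 70) mod 53 = 38.
m = m₂ + h·q = 70 + 38·73 = 2844.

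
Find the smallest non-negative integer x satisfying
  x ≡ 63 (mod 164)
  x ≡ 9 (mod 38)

883

gcd(164, 38) = 2 and 2 | (9 − 63), so the pair is consistent; merging gives x ≡ 883 (mod 3116), where 3116 = lcm(164, 38).
The solution is unique modulo lcm(164, 38) = 3116.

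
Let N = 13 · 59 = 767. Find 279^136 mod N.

230

Mod 13: 279 ≡ 6; by Fermat, exponent reduces to 136 mod 12 = 4; 6^4 ≡ 9 (mod 13).
Mod 59: 279 ≡ 43; by Fermat, exponent reduces to 136 mod 58 = 20; 43^20 ≡ 53 (mod 59).
Combine by CRT: x ≡ 9 (mod 13), x ≡ 53 (mod 59) ⇒ x ≡ 230 (mod 767).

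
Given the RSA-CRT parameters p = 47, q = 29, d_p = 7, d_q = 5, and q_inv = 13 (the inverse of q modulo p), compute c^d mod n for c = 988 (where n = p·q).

612

m₁ = c^(d_p) mod p: c ≡ 1 (mod 47), and 1^7 mod 47 = 1.
m₂ = c^(d_q) mod q: c ≡ 2 (mod 29), and 2^5 mod 29 = 3.
h = q_inv·(m₁ − m₂) mod p = 13·(1 − 3) mod 47 = 21.
m = m₂ + h·q = 3 + 21·29 = 612.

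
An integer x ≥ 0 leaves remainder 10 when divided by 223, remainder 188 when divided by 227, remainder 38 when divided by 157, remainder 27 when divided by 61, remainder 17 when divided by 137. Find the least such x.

The moduli are pairwise coprime; N = 223·227·157·61·137 = 66417232429.
N/223 = 297835123; 297835123 ≡ 114 (mod 223); 114·45 ≡ 1, so inverse 45.
N/227 = 292586927; 292586927 ≡ 44 (mod 227); 44·129 ≡ 1, so inverse 129.
N/157 = 423039697; 423039697 ≡ 57 (mod 157); 57·146 ≡ 1, so inverse 146.
N/61 = 1088807089; 1088807089 ≡ 33 (mod 61); 33·37 ≡ 1, so inverse 37.
N/137 = 484797317; 484797317 ≡ 75 (mod 137); 75·95 ≡ 1, so inverse 95.
x ≡ 10·297835123·45 + 188·292586927·129 + 38·423039697·146 + 27·1088807089·37 + 17·484797317·95 = 11447534146776.
11447534146776 mod 66417232429 = 23770168988.

23770168988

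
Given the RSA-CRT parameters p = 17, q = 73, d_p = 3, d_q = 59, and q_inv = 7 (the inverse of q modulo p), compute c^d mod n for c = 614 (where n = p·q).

m₁ = c^(d_p) mod p: c ≡ 2 (mod 17), and 2^3 mod 17 = 8.
m₂ = c^(d_q) mod q: c ≡ 30 (mod 73), and 30^59 mod 73 = 17.
h = q_inv·(m₁ − m₂) mod p = 7·(8 − 17) mod 17 = 5.
m = m₂ + h·q = 17 + 5·73 = 382.

382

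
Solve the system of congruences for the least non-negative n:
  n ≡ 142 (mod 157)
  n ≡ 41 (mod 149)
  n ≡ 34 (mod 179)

The moduli are pairwise coprime; M = 157·149·179 = 4187347.
M/157 = 26671; 26671 ≡ 138 (mod 157); 138·33 ≡ 1, so inverse 33.
M/149 = 28103; 28103 ≡ 91 (mod 149); 91·131 ≡ 1, so inverse 131.
M/179 = 23393; 23393 ≡ 123 (mod 179); 123·163 ≡ 1, so inverse 163.
n ≡ 142·26671·33 + 41·28103·131 + 34·23393·163 = 405565525.
405565525 mod 4187347 = 3580213.

3580213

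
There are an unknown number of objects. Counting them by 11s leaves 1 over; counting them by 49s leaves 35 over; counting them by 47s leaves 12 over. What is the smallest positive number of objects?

9835

The moduli are pairwise coprime; M = 11·49·47 = 25333.
M/11 = 2303; 2303 ≡ 4 (mod 11); 4·3 ≡ 1, so inverse 3.
M/49 = 517; 517 ≡ 27 (mod 49); 27·20 ≡ 1, so inverse 20.
M/47 = 539; 539 ≡ 22 (mod 47); 22·15 ≡ 1, so inverse 15.
N ≡ 1·2303·3 + 35·517·20 + 12·539·15 = 465829.
465829 mod 25333 = 9835.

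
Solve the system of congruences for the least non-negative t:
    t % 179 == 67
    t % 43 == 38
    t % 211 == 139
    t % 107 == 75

The moduli are pairwise coprime; N = 179·43·211·107 = 173775169.
N/179 = 970811; 970811 ≡ 94 (mod 179); 94·40 ≡ 1, so inverse 40.
N/43 = 4041283; 4041283 ≡ 14 (mod 43); 14·40 ≡ 1, so inverse 40.
N/211 = 823579; 823579 ≡ 46 (mod 211); 46·78 ≡ 1, so inverse 78.
N/107 = 1624067; 1624067 ≡ 21 (mod 107); 21·51 ≡ 1, so inverse 51.
t ≡ 67·970811·40 + 38·4041283·40 + 139·823579·78 + 75·1624067·51 = 23885823433.
23885823433 mod 173775169 = 78625280.

78625280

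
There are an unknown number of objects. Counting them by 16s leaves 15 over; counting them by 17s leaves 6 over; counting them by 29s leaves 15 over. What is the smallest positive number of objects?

2335

From N ≡ 15 (mod 16) write N = 15 + 16t. Substituting into N ≡ 6 (mod 17) gives 16t ≡ 8 (mod 17), and since 16⁻¹ ≡ 16 (mod 17), t ≡ 9. Hence N ≡ 15 + 16·9 = 159 (mod 272).
From N ≡ 159 (mod 272) write N = 159 + 272t. Substituting into N ≡ 15 (mod 29) gives 272t ≡ 1 (mod 29), and since 11⁻¹ ≡ 8 (mod 29), t ≡ 8. Hence N ≡ 159 + 272·8 = 2335 (mod 7888).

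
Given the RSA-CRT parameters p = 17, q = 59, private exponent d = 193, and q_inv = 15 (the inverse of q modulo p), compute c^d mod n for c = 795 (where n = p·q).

d_p = d mod (p−1) = 193 mod 16 = 1; d_q = d mod (q−1) = 19.
m₁ = c^(d_p) mod p: c ≡ 13 (mod 17), and 13^1 mod 17 = 13.
m₂ = c^(d_q) mod q: c ≡ 28 (mod 59), and 28^19 mod 59 = 51.
h = q_inv·(m₁ − m₂) mod p = 15·(13 − 51) mod 17 = 8.
m = m₂ + h·q = 51 + 8·59 = 523.

523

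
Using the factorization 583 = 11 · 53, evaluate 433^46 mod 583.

334

Mod 11: 433 ≡ 4; by Fermat, exponent reduces to 46 mod 10 = 6; 4^6 ≡ 4 (mod 11).
Mod 53: 433 ≡ 9; 9^46 ≡ 16 (mod 53).
Combine by CRT: x ≡ 4 (mod 11), x ≡ 16 (mod 53) ⇒ x ≡ 334 (mod 583).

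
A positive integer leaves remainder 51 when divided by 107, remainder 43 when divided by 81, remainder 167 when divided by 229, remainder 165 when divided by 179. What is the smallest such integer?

349971478

The moduli are pairwise coprime; N = 107·81·229·179 = 355268997.
N/107 = 3320271; 3320271 ≡ 61 (mod 107); 61·100 ≡ 1, so inverse 100.
N/81 = 4386037; 4386037 ≡ 49 (mod 81); 49·43 ≡ 1, so inverse 43.
N/229 = 1551393; 1551393 ≡ 147 (mod 229); 147·148 ≡ 1, so inverse 148.
N/179 = 1984743; 1984743 ≡ 170 (mod 179); 170·159 ≡ 1, so inverse 159.
t ≡ 51·3320271·100 + 43·4386037·43 + 167·1551393·148 + 165·1984743·159 = 115457126506.
115457126506 mod 355268997 = 349971478.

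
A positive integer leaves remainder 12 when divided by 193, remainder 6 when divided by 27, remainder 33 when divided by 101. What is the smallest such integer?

460896

The moduli are pairwise coprime; N = 193·27·101 = 526311.
N/193 = 2727; 2727 ≡ 25 (mod 193); 25·139 ≡ 1, so inverse 139.
N/27 = 19493; 19493 ≡ 26 (mod 27); 26·26 ≡ 1, so inverse 26.
N/101 = 5211; 5211 ≡ 60 (mod 101); 60·32 ≡ 1, so inverse 32.
k ≡ 12·2727·139 + 6·19493·26 + 33·5211·32 = 13092360.
13092360 mod 526311 = 460896.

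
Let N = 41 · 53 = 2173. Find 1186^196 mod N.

778

Mod 41: 1186 ≡ 38; by Fermat, exponent reduces to 196 mod 40 = 36; 38^36 ≡ 40 (mod 41).
Mod 53: 1186 ≡ 20; by Fermat, exponent reduces to 196 mod 52 = 40; 20^40 ≡ 36 (mod 53).
Combine by CRT: x ≡ 40 (mod 41), x ≡ 36 (mod 53) ⇒ x ≡ 778 (mod 2173).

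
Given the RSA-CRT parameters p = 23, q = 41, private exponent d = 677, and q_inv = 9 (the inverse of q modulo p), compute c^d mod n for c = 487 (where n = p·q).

d_p = d mod (p−1) = 677 mod 22 = 17; d_q = d mod (q−1) = 37.
m₁ = c^(d_p) mod p: c ≡ 4 (mod 23), and 4^17 mod 23 = 2.
m₂ = c^(d_q) mod q: c ≡ 36 (mod 41), and 36^37 mod 41 = 20.
h = q_inv·(m₁ − m₂) mod p = 9·(2 − 20) mod 23 = 22.
m = m₂ + h·q = 20 + 22·41 = 922.

922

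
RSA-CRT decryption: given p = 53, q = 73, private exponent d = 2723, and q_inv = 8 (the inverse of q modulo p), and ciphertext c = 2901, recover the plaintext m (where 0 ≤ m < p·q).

d_p = d mod (p−1) = 2723 mod 52 = 19; d_q = d mod (q−1) = 59.
m₁ = c^(d_p) mod p: c ≡ 39 (mod 53), and 39^19 mod 53 = 27.
m₂ = c^(d_q) mod q: c ≡ 54 (mod 73), and 54^59 mod 73 = 12.
h = q_inv·(m₁ − m₂) mod p = 8·(27 − 12) mod 53 = 14.
m = m₂ + h·q = 12 + 14·73 = 1034.

1034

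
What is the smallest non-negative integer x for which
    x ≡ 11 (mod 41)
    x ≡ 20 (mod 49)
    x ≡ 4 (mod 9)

The moduli are pairwise coprime; N = 41·49·9 = 18081.
N/41 = 441; 441 ≡ 31 (mod 41); 31·4 ≡ 1, so inverse 4.
N/49 = 369; 369 ≡ 26 (mod 49); 26·17 ≡ 1, so inverse 17.
N/9 = 2009; 2009 ≡ 2 (mod 9); 2·5 ≡ 1, so inverse 5.
x ≡ 11·441·4 + 20·369·17 + 4·2009·5 = 185044.
185044 mod 18081 = 4234.

4234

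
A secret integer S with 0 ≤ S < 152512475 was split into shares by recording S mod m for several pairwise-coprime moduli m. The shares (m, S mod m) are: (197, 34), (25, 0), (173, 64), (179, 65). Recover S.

97633825

From S ≡ 34 (mod 197) write S = 34 + 197t. Substituting into S ≡ 0 (mod 25) gives 197t ≡ 16 (mod 25), and since 22⁻¹ ≡ 8 (mod 25), t ≡ 3. Hence S ≡ 34 + 197·3 = 625 (mod 4925).
From S ≡ 625 (mod 4925) write S = 625 + 4925t. Substituting into S ≡ 64 (mod 173) gives 4925t ≡ 131 (mod 173), and since 81⁻¹ ≡ 47 (mod 173), t ≡ 102. Hence S ≡ 625 + 4925·102 = 502975 (mod 852025).
From S ≡ 502975 (mod 852025) write S = 502975 + 852025t. Substituting into S ≡ 65 (mod 179) gives 852025t ≡ 80 (mod 179), and since 164⁻¹ ≡ 167 (mod 179), t ≡ 114. Hence S ≡ 502975 + 852025·114 = 97633825 (mod 152512475).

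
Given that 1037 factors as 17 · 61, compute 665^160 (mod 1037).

562

Mod 17: 665 ≡ 2; since 16 | 160, by Fermat 2^160 ≡ 1 (mod 17).
Mod 61: 665 ≡ 55; by Fermat, exponent reduces to 160 mod 60 = 40; 55^40 ≡ 13 (mod 61).
Combine by CRT: x ≡ 1 (mod 17), x ≡ 13 (mod 61) ⇒ x ≡ 562 (mod 1037).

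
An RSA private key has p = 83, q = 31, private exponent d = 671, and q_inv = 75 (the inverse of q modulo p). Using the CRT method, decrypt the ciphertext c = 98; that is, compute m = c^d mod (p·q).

d_p = d mod (p−1) = 671 mod 82 = 15; d_q = d mod (q−1) = 11.
m₁ = c^(d_p) mod p: c ≡ 15 (mod 83), and 15^15 mod 83 = 14.
m₂ = c^(d_q) mod q: c ≡ 5 (mod 31), and 5^11 mod 31 = 25.
h = q_inv·(m₁ − m₂) mod p = 75·(14 − 25) mod 83 = 5.
m = m₂ + h·q = 25 + 5·31 = 180.

180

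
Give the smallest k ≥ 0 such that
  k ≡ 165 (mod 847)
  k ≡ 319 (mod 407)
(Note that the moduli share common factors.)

gcd(847, 407) = 11 and 11 | (319 − 165), so the pair is consistent; merging gives k ≡ 14564 (mod 31339), where 31339 = lcm(847, 407).
The solution is unique modulo lcm(847, 407) = 31339.

14564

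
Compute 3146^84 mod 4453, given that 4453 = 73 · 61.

Mod 73: 3146 ≡ 7; by Fermat, exponent reduces to 84 mod 72 = 12; 7^12 ≡ 72 (mod 73).
Mod 61: 3146 ≡ 35; by Fermat, exponent reduces to 84 mod 60 = 24; 35^24 ≡ 20 (mod 61).
Combine by CRT: x ≡ 72 (mod 73), x ≡ 20 (mod 61) ⇒ x ≡ 1240 (mod 4453).

1240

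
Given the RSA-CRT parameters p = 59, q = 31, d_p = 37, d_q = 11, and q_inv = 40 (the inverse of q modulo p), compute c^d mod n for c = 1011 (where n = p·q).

909

m₁ = c^(d_p) mod p: c ≡ 8 (mod 59), and 8^37 mod 59 = 24.
m₂ = c^(d_q) mod q: c ≡ 19 (mod 31), and 19^11 mod 31 = 10.
h = q_inv·(m₁ − m₂) mod p = 40·(24 − 10) mod 59 = 29.
m = m₂ + h·q = 10 + 29·31 = 909.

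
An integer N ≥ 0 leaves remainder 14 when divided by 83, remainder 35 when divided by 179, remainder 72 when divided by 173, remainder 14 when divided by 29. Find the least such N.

From N ≡ 14 (mod 83) write N = 14 + 83t. Substituting into N ≡ 35 (mod 179) gives 83t ≡ 21 (mod 179), and since 83⁻¹ ≡ 110 (mod 179), t ≡ 162. Hence N ≡ 14 + 83·162 = 13460 (mod 14857).
From N ≡ 13460 (mod 14857) write N = 13460 + 14857t. Substituting into N ≡ 72 (mod 173) gives 14857t ≡ 106 (mod 173), and since 152⁻¹ ≡ 140 (mod 173), t ≡ 135. Hence N ≡ 13460 + 14857·135 = 2019155 (mod 2570261).
From N ≡ 2019155 (mod 2570261) write N = 2019155 + 2570261t. Substituting into N ≡ 14 (mod 29) gives 2570261t ≡ 13 (mod 29), and since 20⁻¹ ≡ 16 (mod 29), t ≡ 5. Hence N ≡ 2019155 + 2570261·5 = 14870460 (mod 74537569).

14870460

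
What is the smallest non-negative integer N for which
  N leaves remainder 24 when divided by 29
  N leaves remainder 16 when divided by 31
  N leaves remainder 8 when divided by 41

2837

The moduli are pairwise coprime; M = 29·31·41 = 36859.
M/29 = 1271; 1271 ≡ 24 (mod 29); 24·23 ≡ 1, so inverse 23.
M/31 = 1189; 1189 ≡ 11 (mod 31); 11·17 ≡ 1, so inverse 17.
M/41 = 899; 899 ≡ 38 (mod 41); 38·27 ≡ 1, so inverse 27.
N ≡ 24·1271·23 + 16·1189·17 + 8·899·27 = 1219184.
1219184 mod 36859 = 2837.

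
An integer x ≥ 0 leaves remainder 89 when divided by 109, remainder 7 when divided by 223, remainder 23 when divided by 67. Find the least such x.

The moduli are pairwise coprime; N = 109·223·67 = 1628569.
N/109 = 14941; 14941 ≡ 8 (mod 109); 8·41 ≡ 1, so inverse 41.
N/223 = 7303; 7303 ≡ 167 (mod 223); 167·219 ≡ 1, so inverse 219.
N/67 = 24307; 24307 ≡ 53 (mod 67); 53·43 ≡ 1, so inverse 43.
x ≡ 89·14941·41 + 7·7303·219 + 23·24307·43 = 89754831.
89754831 mod 1628569 = 183536.

183536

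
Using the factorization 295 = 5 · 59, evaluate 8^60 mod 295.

Mod 5: 8 ≡ 3; since 4 | 60, by Fermat 3^60 ≡ 1 (mod 5).
Mod 59: 8 ≡ 8; by Fermat, exponent reduces to 60 mod 58 = 2; 8^2 ≡ 5 (mod 59).
Combine by CRT: x ≡ 1 (mod 5), x ≡ 5 (mod 59) ⇒ x ≡ 241 (mod 295).

241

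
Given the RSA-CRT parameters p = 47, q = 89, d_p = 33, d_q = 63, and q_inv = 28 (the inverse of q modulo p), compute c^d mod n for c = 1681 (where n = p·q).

m₁ = c^(d_p) mod p: c ≡ 36 (mod 47), and 36^33 mod 47 = 42.
m₂ = c^(d_q) mod q: c ≡ 79 (mod 89), and 79^63 mod 89 = 17.
h = q_inv·(m₁ − m₂) mod p = 28·(42 − 17) mod 47 = 42.
m = m₂ + h·q = 17 + 42·89 = 3755.

3755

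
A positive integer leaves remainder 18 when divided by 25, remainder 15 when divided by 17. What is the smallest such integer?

168

Combine the congruences pairwise.
From a ≡ 18 (mod 25) write a = 18 + 25t. Substituting into a ≡ 15 (mod 17) gives 25t ≡ 14 (mod 17), and since 8⁻¹ ≡ 15 (mod 17), t ≡ 6. Hence a ≡ 18 + 25·6 = 168 (mod 425).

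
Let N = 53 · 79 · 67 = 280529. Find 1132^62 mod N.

Mod 53: 1132 ≡ 19; by Fermat, exponent reduces to 62 mod 52 = 10; 19^10 ≡ 11 (mod 53).
Mod 79: 1132 ≡ 26; 26^62 ≡ 16 (mod 79).
Mod 67: 1132 ≡ 60; 60^62 ≡ 6 (mod 67).
Combine by CRT: x ≡ 11 (mod 53), x ≡ 16 (mod 79), x ≡ 6 (mod 67) ⇒ x ≡ 247839 (mod 280529).

247839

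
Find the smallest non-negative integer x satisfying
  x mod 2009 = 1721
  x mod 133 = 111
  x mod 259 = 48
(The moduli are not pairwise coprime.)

534106

Combine the congruences pairwise.
gcd(2009, 133) = 7 and 7 | (111 − 1721), so the pair is consistent; merging gives x ≡ 37883 (mod 38171), where 38171 = lcm(2009, 133).
gcd(38171, 259) = 7 and 7 | (48 − 37883), so the pair is consistent; merging gives x ≡ 534106 (mod 1412327), where 1412327 = lcm(38171, 259).
The solution is unique modulo lcm(2009, 133, 259) = 1412327.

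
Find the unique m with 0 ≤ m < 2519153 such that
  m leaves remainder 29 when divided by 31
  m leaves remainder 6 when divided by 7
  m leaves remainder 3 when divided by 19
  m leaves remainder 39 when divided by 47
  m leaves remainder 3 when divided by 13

From m ≡ 29 (mod 31) write m = 29 + 31t. Substituting into m ≡ 6 (mod 7) gives 31t ≡ 5 (mod 7), and since 3⁻¹ ≡ 5 (mod 7), t ≡ 4. Hence m ≡ 29 + 31·4 = 153 (mod 217).
From m ≡ 153 (mod 217) write m = 153 + 217t. Substituting into m ≡ 3 (mod 19) gives 217t ≡ 2 (mod 19), and since 8⁻¹ ≡ 12 (mod 19), t ≡ 5. Hence m ≡ 153 + 217·5 = 1238 (mod 4123).
From m ≡ 1238 (mod 4123) write m = 1238 + 4123t. Substituting into m ≡ 39 (mod 47) gives 4123t ≡ 23 (mod 47), and since 34⁻¹ ≡ 18 (mod 47), t ≡ 38. Hence m ≡ 1238 + 4123·38 = 157912 (mod 193781).
From m ≡ 157912 (mod 193781) write m = 157912 + 193781t. Substituting into m ≡ 3 (mod 13) gives 193781t ≡ 2 (mod 13), and since 3⁻¹ ≡ 9 (mod 13), t ≡ 5. Hence m ≡ 157912 + 193781·5 = 1126817 (mod 2519153).

1126817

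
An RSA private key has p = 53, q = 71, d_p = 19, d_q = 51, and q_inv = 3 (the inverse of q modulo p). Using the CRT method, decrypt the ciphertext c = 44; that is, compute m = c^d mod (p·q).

m₁ = c^(d_p) mod p: c ≡ 44 (mod 53), and 44^19 mod 53 = 10.
m₂ = c^(d_q) mod q: c ≡ 44 (mod 71), and 44^51 mod 71 = 53.
h = q_inv·(m₁ − m₂) mod p = 3·(10 − 53) mod 53 = 30.
m = m₂ + h·q = 53 + 30·71 = 2183.

2183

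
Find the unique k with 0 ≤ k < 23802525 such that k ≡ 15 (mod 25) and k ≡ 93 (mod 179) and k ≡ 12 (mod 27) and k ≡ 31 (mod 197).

From k ≡ 15 (mod 25) write k = 15 + 25t. Substituting into k ≡ 93 (mod 179) gives 25t ≡ 78 (mod 179), and since 25⁻¹ ≡ 43 (mod 179), t ≡ 132. Hence k ≡ 15 + 25·132 = 3315 (mod 4475).
From k ≡ 3315 (mod 4475) write k = 3315 + 4475t. Substituting into k ≡ 12 (mod 27) gives 4475t ≡ 18 (mod 27), and since 20⁻¹ ≡ 23 (mod 27), t ≡ 9. Hence k ≡ 3315 + 4475·9 = 43590 (mod 120825).
From k ≡ 43590 (mod 120825) write k = 43590 + 120825t. Substituting into k ≡ 31 (mod 197) gives 120825t ≡ 175 (mod 197), and since 64⁻¹ ≡ 157 (mod 197), t ≡ 92. Hence k ≡ 43590 + 120825·92 = 11159490 (mod 23802525).

11159490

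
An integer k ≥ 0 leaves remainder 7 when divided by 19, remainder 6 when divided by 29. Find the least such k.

From k ≡ 7 (mod 19) write k = 7 + 19t. Substituting into k ≡ 6 (mod 29) gives 19t ≡ 28 (mod 29), and since 19⁻¹ ≡ 26 (mod 29), t ≡ 3. Hence k ≡ 7 + 19·3 = 64 (mod 551).

64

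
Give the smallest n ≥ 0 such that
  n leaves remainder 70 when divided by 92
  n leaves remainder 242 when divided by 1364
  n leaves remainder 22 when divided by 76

101178

gcd(92, 1364) = 4 and 4 | (242 − 70), so the pair is consistent; merging gives n ≡ 7062 (mod 31372), where 31372 = lcm(92, 1364).
gcd(31372, 76) = 4 and 4 | (22 − 7062), so the pair is consistent; merging gives n ≡ 101178 (mod 596068), where 596068 = lcm(31372, 76).
The solution is unique modulo lcm(92, 1364, 76) = 596068.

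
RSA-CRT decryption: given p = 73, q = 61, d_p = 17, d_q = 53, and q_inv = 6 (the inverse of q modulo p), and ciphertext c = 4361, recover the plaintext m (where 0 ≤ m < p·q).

m₁ = c^(d_p) mod p: c ≡ 54 (mod 73), and 54^17 mod 73 = 50.
m₂ = c^(d_q) mod q: c ≡ 30 (mod 61), and 30^53 mod 61 = 55.
h = q_inv·(m₁ − m₂) mod p = 6·(50 − 55) mod 73 = 43.
m = m₂ + h·q = 55 + 43·61 = 2678.

2678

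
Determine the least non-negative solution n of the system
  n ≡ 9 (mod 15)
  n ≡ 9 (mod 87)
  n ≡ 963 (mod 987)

3924

gcd(15, 87) = 3 and 3 | (9 − 9), so the pair is consistent; merging gives n ≡ 9 (mod 435), where 435 = lcm(15, 87).
gcd(435, 987) = 3 and 3 | (963 − 9), so the pair is consistent; merging gives n ≡ 3924 (mod 143115), where 143115 = lcm(435, 987).
The solution is unique modulo lcm(15, 87, 987) = 143115.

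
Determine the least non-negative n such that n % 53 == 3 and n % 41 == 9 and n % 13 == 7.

The moduli are pairwise coprime; M = 53·41·13 = 28249.
M/53 = 533; 533 ≡ 3 (mod 53); 3·18 ≡ 1, so inverse 18.
M/41 = 689; 689 ≡ 33 (mod 41); 33·5 ≡ 1, so inverse 5.
M/13 = 2173; 2173 ≡ 2 (mod 13); 2·7 ≡ 1, so inverse 7.
n ≡ 3·533·18 + 9·689·5 + 7·2173·7 = 166264.
166264 mod 28249 = 25019.

25019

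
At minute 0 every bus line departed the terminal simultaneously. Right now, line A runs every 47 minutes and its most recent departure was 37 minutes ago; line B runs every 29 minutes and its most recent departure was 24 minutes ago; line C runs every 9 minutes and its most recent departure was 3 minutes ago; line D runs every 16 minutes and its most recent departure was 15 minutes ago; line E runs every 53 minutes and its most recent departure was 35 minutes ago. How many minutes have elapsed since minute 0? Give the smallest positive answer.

Combine the congruences pairwise.
From t ≡ 37 (mod 47) write t = 37 + 47s. Substituting into t ≡ 24 (mod 29) gives 47s ≡ 16 (mod 29), and since 18⁻¹ ≡ 21 (mod 29), s ≡ 17. Hence t ≡ 37 + 47·17 = 836 (mod 1363).
From t ≡ 836 (mod 1363) write t = 836 + 1363s. Substituting into t ≡ 3 (mod 9) gives 1363s ≡ 4 (mod 9), and since 4⁻¹ ≡ 7 (mod 9), s ≡ 1. Hence t ≡ 836 + 1363·1 = 2199 (mod 12267).
From t ≡ 2199 (mod 12267) write t = 2199 + 12267s. Substituting into t ≡ 15 (mod 16) gives 12267s ≡ 8 (mod 16), and since 11⁻¹ ≡ 3 (mod 16), s ≡ 8. Hence t ≡ 2199 + 12267·8 = 100335 (mod 196272).
From t ≡ 100335 (mod 196272) write t = 100335 + 196272s. Substituting into t ≡ 35 (mod 53) gives 196272s ≡ 29 (mod 53), and since 13⁻¹ ≡ 49 (mod 53), s ≡ 43. Hence t ≡ 100335 + 196272·43 = 8540031 (mod 10402416).

8540031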